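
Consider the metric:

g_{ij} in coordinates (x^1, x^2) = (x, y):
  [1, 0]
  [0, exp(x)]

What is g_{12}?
With x^1 = x, x^2 = y, g_{12} = g_{xy} is the row-1, column-2 entry of the matrix.
g_{12} = 0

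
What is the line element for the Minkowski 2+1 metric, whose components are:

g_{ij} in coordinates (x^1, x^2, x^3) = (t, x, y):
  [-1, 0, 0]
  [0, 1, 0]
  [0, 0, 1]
ds^2 = g_{ij} dx^i dx^j; only the non-zero components contribute.
ds^2 = -dt^2 + dx^2 + dy^2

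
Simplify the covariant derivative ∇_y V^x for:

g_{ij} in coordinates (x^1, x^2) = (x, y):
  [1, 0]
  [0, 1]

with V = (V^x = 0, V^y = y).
All Christoffel symbols are zero.
∇_y V^x = ∂_y V^x + Γ^x_{y j} V^j
  = (0) + (0)(0) + (0)(y)
  = 0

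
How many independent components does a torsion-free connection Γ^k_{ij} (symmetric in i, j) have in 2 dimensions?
Γ^k_{ij} has n choices for the upper index and n(n+1)/2 independent symmetric lower index pairs.
Total = 2 × 2×3/2 = 2 × 3 = 6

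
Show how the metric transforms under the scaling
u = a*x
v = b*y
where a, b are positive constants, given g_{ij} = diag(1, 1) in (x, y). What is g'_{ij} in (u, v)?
Invert the transformation: x = u/a, y = v/b
g'_{ij} = (∂x^k/∂x'^i)(∂x^l/∂x'^j) g_{kl}; with g_{kl} = δ_{kl} this is Σ_k (∂x^k/∂x'^i)(∂x^k/∂x'^j).
Jacobian: ∂x/∂u = 1/a, ∂x/∂v = 0, ∂y/∂u = 0, ∂y/∂v = 1/b
g'_{uu} = (1/a)(1/a) + (0)(0) = 1/a^2
g'_{uv} = (1/a)(0) + (0)(1/b) = 0
g'_{vv} = (0)(0) + (1/b)(1/b) = 1/b^2
g'_{ij} = diag(1/a^2, 1/b^2)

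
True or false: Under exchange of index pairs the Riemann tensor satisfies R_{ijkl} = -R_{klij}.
The pair-exchange symmetry has a plus sign: R_{ijkl} = +R_{klij}.
False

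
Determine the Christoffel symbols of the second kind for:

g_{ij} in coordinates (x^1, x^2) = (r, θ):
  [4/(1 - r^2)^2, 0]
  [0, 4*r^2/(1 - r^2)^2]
Using Γ^k_{ij} = (1/2) g^{km} (∂_i g_{mj} + ∂_j g_{mi} - ∂_m g_{ij}); the metric is diagonal, so only the m = k term contributes.
Non-zero symbols (using the symmetry Γ^k_{ij} = Γ^k_{ji}):
Γ^r_{r r} = (1/2) g^{rr} (∂_r g_{rr} + ∂_r g_{rr} - ∂_r g_{rr}) = (1/2)((1 - r^2)^2/4)((16*r/(1 - r^2)^3) + (16*r/(1 - r^2)^3) - (16*r/(1 - r^2)^3)) = 2*r/(1 - r^2)
Γ^r_{θ θ} = (1/2) g^{rr} (∂_θ g_{rθ} + ∂_θ g_{rθ} - ∂_r g_{θθ}) = (1/2)((1 - r^2)^2/4)((0) + (0) - (-8*(r^3 + r)/(r^2 - 1)^3)) = (r^3 + r)/(r^2 - 1)
Γ^θ_{r θ} = (1/2) g^{θθ} (∂_r g_{θθ} + ∂_θ g_{θr} - ∂_θ g_{rθ}) = (1/2)((1 - r^2)^2/(4*r^2))((-8*(r^3 + r)/(r^2 - 1)^3) + (0) - (0)) = (-r^2 - 1)/(r^3 - r)
All other Christoffel symbols are zero.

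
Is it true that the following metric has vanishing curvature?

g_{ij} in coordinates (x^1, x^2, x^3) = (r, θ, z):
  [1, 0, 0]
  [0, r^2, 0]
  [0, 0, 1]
Non-zero Christoffel symbols:
Γ^r_{θ θ} = -r
Γ^θ_{r θ} = 1/r
Ricci tensor: R_{rr} = 0, R_{rθ} = 0, R_{rz} = 0, R_{θθ} = 0, R_{θz} = 0, R_{zz} = 0
All R_{ij} vanish; in 3 dimensions the Riemann tensor is fully determined by the Ricci tensor, so R^i_{jkl} = 0: the metric is flat (curvilinear coordinates on flat space).
Yes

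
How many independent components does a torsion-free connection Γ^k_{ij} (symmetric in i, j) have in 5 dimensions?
Γ^k_{ij} has n choices for the upper index and n(n+1)/2 independent symmetric lower index pairs.
Total = 5 × 5×6/2 = 5 × 15 = 75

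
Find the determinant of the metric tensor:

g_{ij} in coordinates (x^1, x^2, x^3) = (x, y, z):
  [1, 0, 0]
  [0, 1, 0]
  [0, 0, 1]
Diagonal metric: det(g) = g_{11}·g_{22}·g_{33}
= (1)·(1)·(1)
det(g) = 1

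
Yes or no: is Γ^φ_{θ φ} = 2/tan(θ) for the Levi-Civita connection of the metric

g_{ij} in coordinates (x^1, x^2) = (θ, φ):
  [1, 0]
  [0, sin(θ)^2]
Γ^φ_{θ φ} = (1/2) g^{φφ} (∂_θ g_{φφ} + ∂_φ g_{φθ} - ∂_φ g_{θφ}) = (1/2)(1/sin(θ)^2)((sin(2*θ)) + (0) - (0)) = 1/tan(θ)
This differs from the proposed value 2/tan(θ).
No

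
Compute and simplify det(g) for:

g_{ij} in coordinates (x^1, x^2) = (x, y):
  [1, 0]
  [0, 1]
For a 2×2 metric: det(g) = g_{11}·g_{22} - g_{12}·g_{21}
= (1)·(1) - (0)·(0)
= 1 - 0
det(g) = 1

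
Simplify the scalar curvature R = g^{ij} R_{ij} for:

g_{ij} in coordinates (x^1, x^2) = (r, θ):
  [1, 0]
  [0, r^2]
Non-zero Christoffel symbols (Γ^k_{ij} = Γ^k_{ji}):
Γ^r_{θ θ} = -r
Γ^θ_{r θ} = 1/r
Ricci tensor (R_{ij} = R^k_{ikj}): R_{rr} = 0, R_{rθ} = 0, R_{θθ} = 0
Inverse metric: g^{rr} = 1, g^{θθ} = 1/r^2
R = g^{ij} R_{ij} = (1)(0) + (1/r^2)(0) = 0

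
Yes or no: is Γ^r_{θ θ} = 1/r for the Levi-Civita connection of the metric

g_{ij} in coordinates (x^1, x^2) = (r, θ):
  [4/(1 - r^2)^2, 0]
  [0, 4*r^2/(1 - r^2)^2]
Γ^r_{θ θ} = (1/2) g^{rr} (∂_θ g_{rθ} + ∂_θ g_{rθ} - ∂_r g_{θθ}) = (1/2)((1 - r^2)^2/4)((0) + (0) - (-8*(r^3 + r)/(r^2 - 1)^3)) = (r^3 + r)/(r^2 - 1)
This differs from the proposed value 1/r.
No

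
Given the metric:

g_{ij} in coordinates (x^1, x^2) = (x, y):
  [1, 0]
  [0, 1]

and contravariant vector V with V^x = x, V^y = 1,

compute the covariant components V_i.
V_i = g_{ij} V^j:
V_x = (1)(x) + (0)(1) = x
V_y = (0)(x) + (1)(1) = 1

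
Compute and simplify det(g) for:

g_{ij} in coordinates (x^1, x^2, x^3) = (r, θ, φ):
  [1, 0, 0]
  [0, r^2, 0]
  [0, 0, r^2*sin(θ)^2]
Diagonal metric: det(g) = g_{11}·g_{22}·g_{33}
= (1)·(r^2)·(r^2*sin(θ)^2)
det(g) = r^4*sin(θ)^2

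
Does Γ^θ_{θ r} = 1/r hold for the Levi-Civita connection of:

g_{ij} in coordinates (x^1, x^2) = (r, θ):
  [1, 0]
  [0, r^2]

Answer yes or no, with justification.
Γ^θ_{θ r} = (1/2) g^{θθ} (∂_θ g_{θr} + ∂_r g_{θθ} - ∂_θ g_{θr}) = (1/2)(1/r^2)((0) + (2*r) - (0)) = 1/r
This equals the proposed value 1/r.
Yes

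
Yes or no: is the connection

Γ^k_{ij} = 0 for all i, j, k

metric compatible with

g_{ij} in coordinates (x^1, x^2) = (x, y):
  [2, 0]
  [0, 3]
Using ∇_k g_{ij} = ∂_k g_{ij} - Γ^m_{ki} g_{mj} - Γ^m_{kj} g_{im}:
e.g. ∇_x g_{yy} = (0) - (0) - (0) = 0
Every component ∇_k g_{ij} vanishes: the connection is metric compatible.
Yes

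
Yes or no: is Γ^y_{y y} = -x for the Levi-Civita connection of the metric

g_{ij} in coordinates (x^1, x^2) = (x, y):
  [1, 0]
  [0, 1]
Γ^y_{y y} = (1/2) g^{yy} (∂_y g_{yy} + ∂_y g_{yy} - ∂_y g_{yy}) = (1/2)(1)((0) + (0) - (0)) = 0
This differs from the proposed value -x.
No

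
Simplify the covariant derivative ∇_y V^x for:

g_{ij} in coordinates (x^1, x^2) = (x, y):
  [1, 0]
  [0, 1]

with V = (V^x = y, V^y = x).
All Christoffel symbols are zero.
∇_y V^x = ∂_y V^x + Γ^x_{y j} V^j
  = (1) + (0)(y) + (0)(x)
  = 1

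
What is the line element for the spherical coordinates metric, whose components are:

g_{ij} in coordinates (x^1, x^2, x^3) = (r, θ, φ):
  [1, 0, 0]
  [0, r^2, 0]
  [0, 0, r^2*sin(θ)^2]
ds^2 = g_{ij} dx^i dx^j; only the non-zero components contribute.
ds^2 = dr^2 + r^2 dθ^2 + r^2*sin(θ)^2 dφ^2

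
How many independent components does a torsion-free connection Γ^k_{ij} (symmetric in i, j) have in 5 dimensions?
Γ^k_{ij} has n choices for the upper index and n(n+1)/2 independent symmetric lower index pairs.
Total = 5 × 5×6/2 = 5 × 15 = 75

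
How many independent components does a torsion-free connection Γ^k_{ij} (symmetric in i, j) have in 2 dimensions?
Γ^k_{ij} has n choices for the upper index and n(n+1)/2 independent symmetric lower index pairs.
Total = 2 × 2×3/2 = 2 × 3 = 6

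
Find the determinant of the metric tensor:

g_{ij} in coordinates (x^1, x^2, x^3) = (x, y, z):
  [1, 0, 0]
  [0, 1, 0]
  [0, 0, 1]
Diagonal metric: det(g) = g_{11}·g_{22}·g_{33}
= (1)·(1)·(1)
det(g) = 1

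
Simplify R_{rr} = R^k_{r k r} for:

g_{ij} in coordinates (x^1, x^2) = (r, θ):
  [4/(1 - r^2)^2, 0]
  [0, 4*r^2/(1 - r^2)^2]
Non-zero Christoffel symbols (Γ^k_{ij} = Γ^k_{ji}):
Γ^r_{r r} = 2*r/(1 - r^2)
Γ^r_{θ θ} = (r^3 + r)/(r^2 - 1)
Γ^θ_{r θ} = (-r^2 - 1)/(r^3 - r)
R^r_{r r r} = 0 (a repeated index in an antisymmetric pair)
R^θ_{r θ r} = ∂_θ Γ^θ_{r r} - ∂_r Γ^θ_{r θ} + Γ^θ_{θ m} Γ^m_{r r} - Γ^θ_{r m} Γ^m_{r θ}
  = (0) - ((r^4 + 4*r^2 - 1)/(r^3 - r)^2) + (2*(r^2 + 1)/(r^2 - 1)^2) - ((r^2 + 1)^2/(r^3 - r)^2) = -4/(r^2 - 1)^2
R_{rr} = R^r_{r r r} + R^θ_{r θ r} = (0) + (-4/(r^2 - 1)^2) = -4/(r^2 - 1)^2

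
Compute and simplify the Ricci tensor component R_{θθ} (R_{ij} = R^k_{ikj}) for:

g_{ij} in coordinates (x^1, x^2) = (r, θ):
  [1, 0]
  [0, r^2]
Non-zero Christoffel symbols (Γ^k_{ij} = Γ^k_{ji}):
Γ^r_{θ θ} = -r
Γ^θ_{r θ} = 1/r
R^r_{θ r θ} = ∂_r Γ^r_{θ θ} - ∂_θ Γ^r_{θ r} + Γ^r_{r m} Γ^m_{θ θ} - Γ^r_{θ m} Γ^m_{θ r}
  = (-1) - (0) + (0) - (-1) = 0
R^θ_{θ θ θ} = 0 (a repeated index in an antisymmetric pair)
R_{θθ} = R^r_{θ r θ} + R^θ_{θ θ θ} = (0) + (0) = 0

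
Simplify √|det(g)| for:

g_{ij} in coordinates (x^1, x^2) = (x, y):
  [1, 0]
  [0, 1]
det(g) = 1
√|det(g)| = 1
Volume element: dV = 1 dx dy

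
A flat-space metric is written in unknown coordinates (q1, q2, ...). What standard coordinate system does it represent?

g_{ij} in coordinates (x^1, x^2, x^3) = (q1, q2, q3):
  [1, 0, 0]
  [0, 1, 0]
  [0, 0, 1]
All components are constant and the metric is the identity, i.e. orthonormal rectilinear coordinates.
Cartesian (3D) coordinates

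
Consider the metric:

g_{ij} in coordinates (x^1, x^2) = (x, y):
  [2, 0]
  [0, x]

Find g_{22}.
With x^1 = x, x^2 = y, g_{22} = g_{yy} is the row-2, column-2 entry of the matrix.
g_{22} = x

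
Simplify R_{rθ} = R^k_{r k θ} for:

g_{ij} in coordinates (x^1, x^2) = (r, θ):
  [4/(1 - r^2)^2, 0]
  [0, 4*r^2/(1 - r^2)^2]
Non-zero Christoffel symbols (Γ^k_{ij} = Γ^k_{ji}):
Γ^r_{r r} = 2*r/(1 - r^2)
Γ^r_{θ θ} = (r^3 + r)/(r^2 - 1)
Γ^θ_{r θ} = (-r^2 - 1)/(r^3 - r)
R^r_{r r θ} = 0 (a repeated index in an antisymmetric pair)
R^θ_{r θ θ} = 0 (a repeated index in an antisymmetric pair)
R_{rθ} = R^r_{r r θ} + R^θ_{r θ θ} = (0) + (0) = 0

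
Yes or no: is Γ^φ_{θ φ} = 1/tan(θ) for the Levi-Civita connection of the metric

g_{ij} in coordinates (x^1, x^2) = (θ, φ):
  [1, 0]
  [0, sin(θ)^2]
Γ^φ_{θ φ} = (1/2) g^{φφ} (∂_θ g_{φφ} + ∂_φ g_{φθ} - ∂_φ g_{θφ}) = (1/2)(1/sin(θ)^2)((sin(2*θ)) + (0) - (0)) = 1/tan(θ)
This equals the proposed value 1/tan(θ).
Yes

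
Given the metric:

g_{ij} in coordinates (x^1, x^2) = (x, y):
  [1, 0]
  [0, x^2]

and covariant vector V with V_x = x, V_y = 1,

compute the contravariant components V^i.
Inverse metric (diagonal): g^{xx} = 1, g^{yy} = 1/x^2
V^i = g^{ij} V_j:
V^x = (1)(x) + (0)(1) = x
V^y = (0)(x) + (1/x^2)(1) = 1/x^2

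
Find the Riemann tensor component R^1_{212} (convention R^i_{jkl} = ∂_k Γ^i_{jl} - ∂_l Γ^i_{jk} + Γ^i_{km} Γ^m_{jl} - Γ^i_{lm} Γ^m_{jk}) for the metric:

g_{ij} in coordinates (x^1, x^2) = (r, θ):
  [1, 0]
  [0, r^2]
Non-zero Christoffel symbols (Γ^k_{ij} = Γ^k_{ji}):
Γ^r_{θ θ} = -r
Γ^θ_{r θ} = 1/r
R^r_{θ r θ} = ∂_r Γ^r_{θ θ} - ∂_θ Γ^r_{θ r} + Γ^r_{r m} Γ^m_{θ θ} - Γ^r_{θ m} Γ^m_{θ r}
  = (-1) - (0) + (0) - (-1) = 0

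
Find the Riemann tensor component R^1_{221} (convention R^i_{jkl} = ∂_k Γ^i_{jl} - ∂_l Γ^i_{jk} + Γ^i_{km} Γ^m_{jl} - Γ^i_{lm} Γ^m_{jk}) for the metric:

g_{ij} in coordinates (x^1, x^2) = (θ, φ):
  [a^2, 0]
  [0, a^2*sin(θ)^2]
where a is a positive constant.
Non-zero Christoffel symbols (Γ^k_{ij} = Γ^k_{ji}):
Γ^θ_{φ φ} = -sin(2*θ)/2
Γ^φ_{θ φ} = 1/tan(θ)
R^θ_{φ φ θ} = ∂_φ Γ^θ_{φ θ} - ∂_θ Γ^θ_{φ φ} + Γ^θ_{φ m} Γ^m_{φ θ} - Γ^θ_{θ m} Γ^m_{φ φ}
  = (0) - (-cos(2*θ)) + (-cos(θ)^2) - (0) = -sin(θ)^2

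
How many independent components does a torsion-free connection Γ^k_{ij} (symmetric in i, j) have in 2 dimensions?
Γ^k_{ij} has n choices for the upper index and n(n+1)/2 independent symmetric lower index pairs.
Total = 2 × 2×3/2 = 2 × 3 = 6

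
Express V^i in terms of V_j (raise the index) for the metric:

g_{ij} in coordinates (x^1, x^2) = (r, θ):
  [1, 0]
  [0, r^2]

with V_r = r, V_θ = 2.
Inverse metric (diagonal): g^{rr} = 1, g^{θθ} = 1/r^2
V^i = g^{ij} V_j:
V^r = (1)(r) + (0)(2) = r
V^θ = (0)(r) + (1/r^2)(2) = 2/r^2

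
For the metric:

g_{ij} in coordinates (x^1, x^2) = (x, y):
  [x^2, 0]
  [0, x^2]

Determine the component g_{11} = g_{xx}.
With x^1 = x, x^2 = y, g_{11} = g_{xx} is the row-1, column-1 entry of the matrix.
g_{11} = x^2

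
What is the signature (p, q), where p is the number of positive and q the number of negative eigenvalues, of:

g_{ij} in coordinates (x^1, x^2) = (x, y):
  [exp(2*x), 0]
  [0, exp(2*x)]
The metric is diagonal, so its eigenvalues are the diagonal entries: exp(2*x), exp(2*x) (at a generic point, where coordinate-dependent entries are positive).
2 positive, 0 negative.
(2, 0) - Riemannian (positive definite)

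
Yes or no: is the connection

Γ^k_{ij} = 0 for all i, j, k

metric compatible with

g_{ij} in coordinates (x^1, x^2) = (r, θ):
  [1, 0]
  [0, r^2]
Using ∇_k g_{ij} = ∂_k g_{ij} - Γ^m_{ki} g_{mj} - Γ^m_{kj} g_{im}:
∇_r g_{θθ} = (2*r) - (0) - (0) = 2*r ≠ 0
So the connection is not metric compatible (it is not the Levi-Civita connection).
No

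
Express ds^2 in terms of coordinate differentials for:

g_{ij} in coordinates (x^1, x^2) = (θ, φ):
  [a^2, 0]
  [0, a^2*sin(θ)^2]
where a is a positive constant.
ds^2 = g_{ij} dx^i dx^j; only the non-zero components contribute.
ds^2 = a^2 dθ^2 + a^2*sin(θ)^2 dφ^2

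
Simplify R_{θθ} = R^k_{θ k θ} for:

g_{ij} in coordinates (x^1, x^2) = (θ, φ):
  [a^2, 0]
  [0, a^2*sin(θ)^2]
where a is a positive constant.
Non-zero Christoffel symbols (Γ^k_{ij} = Γ^k_{ji}):
Γ^θ_{φ φ} = -sin(2*θ)/2
Γ^φ_{θ φ} = 1/tan(θ)
R^θ_{θ θ θ} = 0 (a repeated index in an antisymmetric pair)
R^φ_{θ φ θ} = ∂_φ Γ^φ_{θ θ} - ∂_θ Γ^φ_{θ φ} + Γ^φ_{φ m} Γ^m_{θ θ} - Γ^φ_{θ m} Γ^m_{θ φ}
  = (0) - (-1/sin(θ)^2) + (0) - (1/tan(θ)^2) = 1
R_{θθ} = R^θ_{θ θ θ} + R^φ_{θ φ θ} = (0) + (1) = 1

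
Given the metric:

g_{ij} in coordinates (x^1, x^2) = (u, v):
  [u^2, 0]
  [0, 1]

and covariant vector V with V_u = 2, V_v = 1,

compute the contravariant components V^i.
Inverse metric (diagonal): g^{uu} = 1/u^2, g^{vv} = 1
V^i = g^{ij} V_j:
V^u = (1/u^2)(2) + (0)(1) = 2/u^2
V^v = (0)(2) + (1)(1) = 1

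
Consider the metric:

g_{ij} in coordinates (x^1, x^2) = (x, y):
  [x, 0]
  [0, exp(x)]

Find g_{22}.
With x^1 = x, x^2 = y, g_{22} = g_{yy} is the row-2, column-2 entry of the matrix.
g_{22} = exp(x)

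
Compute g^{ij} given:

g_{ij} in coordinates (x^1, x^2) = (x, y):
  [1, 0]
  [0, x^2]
The metric is diagonal, so g^{ij} is diagonal with entries 1/g_{ii}: diag(1, 1/(x^2)).
g^{ij}:
  [1, 0]
  [0, 1/x^2]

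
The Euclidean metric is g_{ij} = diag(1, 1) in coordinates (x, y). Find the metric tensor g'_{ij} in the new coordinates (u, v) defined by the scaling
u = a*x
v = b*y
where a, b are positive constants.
Invert the transformation: x = u/a, y = v/b
g'_{ij} = (∂x^k/∂x'^i)(∂x^l/∂x'^j) g_{kl}; with g_{kl} = δ_{kl} this is Σ_k (∂x^k/∂x'^i)(∂x^k/∂x'^j).
Jacobian: ∂x/∂u = 1/a, ∂x/∂v = 0, ∂y/∂u = 0, ∂y/∂v = 1/b
g'_{uu} = (1/a)(1/a) + (0)(0) = 1/a^2
g'_{uv} = (1/a)(0) + (0)(1/b) = 0
g'_{vv} = (0)(0) + (1/b)(1/b) = 1/b^2
g'_{ij} = diag(1/a^2, 1/b^2)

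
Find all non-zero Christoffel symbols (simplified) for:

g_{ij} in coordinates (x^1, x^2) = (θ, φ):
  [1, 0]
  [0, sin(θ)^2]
Using Γ^k_{ij} = (1/2) g^{km} (∂_i g_{mj} + ∂_j g_{mi} - ∂_m g_{ij}); the metric is diagonal, so only the m = k term contributes.
Non-zero symbols (using the symmetry Γ^k_{ij} = Γ^k_{ji}):
Γ^θ_{φ φ} = (1/2) g^{θθ} (∂_φ g_{θφ} + ∂_φ g_{θφ} - ∂_θ g_{φφ}) = (1/2)(1)((0) + (0) - (sin(2*θ))) = -sin(2*θ)/2
Γ^φ_{θ φ} = (1/2) g^{φφ} (∂_θ g_{φφ} + ∂_φ g_{φθ} - ∂_φ g_{θφ}) = (1/2)(1/sin(θ)^2)((sin(2*θ)) + (0) - (0)) = 1/tan(θ)
All other Christoffel symbols are zero.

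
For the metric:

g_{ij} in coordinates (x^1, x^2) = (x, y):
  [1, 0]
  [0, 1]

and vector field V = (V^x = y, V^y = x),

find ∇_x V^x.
All Christoffel symbols are zero.
∇_x V^x = ∂_x V^x + Γ^x_{x j} V^j
  = (0) + (0)(y) + (0)(x)
  = 0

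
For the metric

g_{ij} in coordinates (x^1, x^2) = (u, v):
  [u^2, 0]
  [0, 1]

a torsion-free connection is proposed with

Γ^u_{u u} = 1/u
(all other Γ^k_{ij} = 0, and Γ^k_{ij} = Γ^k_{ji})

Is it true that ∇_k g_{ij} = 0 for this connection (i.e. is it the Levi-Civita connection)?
Using ∇_k g_{ij} = ∂_k g_{ij} - Γ^m_{ki} g_{mj} - Γ^m_{kj} g_{im}:
e.g. ∇_u g_{uu} = (2*u) - (u) - (u) = 0
Every component ∇_k g_{ij} vanishes: the connection is metric compatible.
Yes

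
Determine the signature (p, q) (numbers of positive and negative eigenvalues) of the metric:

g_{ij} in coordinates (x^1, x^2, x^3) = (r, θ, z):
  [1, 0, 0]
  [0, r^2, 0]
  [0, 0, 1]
The metric is diagonal, so its eigenvalues are the diagonal entries: 1, r^2, 1 (at a generic point, where coordinate-dependent entries are positive).
3 positive, 0 negative.
(3, 0) - Riemannian (positive definite)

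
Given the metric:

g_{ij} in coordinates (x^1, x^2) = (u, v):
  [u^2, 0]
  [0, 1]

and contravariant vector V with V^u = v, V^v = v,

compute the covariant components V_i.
V_i = g_{ij} V^j:
V_u = (u^2)(v) + (0)(v) = u^2*v
V_v = (0)(v) + (1)(v) = v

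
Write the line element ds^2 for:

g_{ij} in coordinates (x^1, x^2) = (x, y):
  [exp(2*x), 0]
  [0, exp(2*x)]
ds^2 = g_{ij} dx^i dx^j; only the non-zero components contribute.
ds^2 = exp(2*x) dx^2 + exp(2*x) dy^2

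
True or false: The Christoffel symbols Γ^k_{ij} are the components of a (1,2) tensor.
Under a change of coordinates Γ picks up an inhomogeneous term ∂²x/∂x'∂x'; e.g. Γ = 0 in Cartesian coordinates but Γ^r_{θθ} = -r in polar coordinates on the same flat plane.
False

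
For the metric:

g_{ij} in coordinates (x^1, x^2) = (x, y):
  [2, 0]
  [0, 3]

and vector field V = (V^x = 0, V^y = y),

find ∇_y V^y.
All Christoffel symbols are zero.
∇_y V^y = ∂_y V^y + Γ^y_{y j} V^j
  = (1) + (0)(0) + (0)(y)
  = 1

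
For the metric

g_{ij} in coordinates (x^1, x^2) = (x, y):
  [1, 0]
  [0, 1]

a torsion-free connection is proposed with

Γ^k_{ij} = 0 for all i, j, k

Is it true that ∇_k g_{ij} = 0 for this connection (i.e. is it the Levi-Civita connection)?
Using ∇_k g_{ij} = ∂_k g_{ij} - Γ^m_{ki} g_{mj} - Γ^m_{kj} g_{im}:
e.g. ∇_x g_{yy} = (0) - (0) - (0) = 0
Every component ∇_k g_{ij} vanishes: the connection is metric compatible.
Yes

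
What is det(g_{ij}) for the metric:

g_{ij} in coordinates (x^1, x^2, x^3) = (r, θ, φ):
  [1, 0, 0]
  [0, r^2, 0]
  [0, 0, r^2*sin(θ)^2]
Diagonal metric: det(g) = g_{11}·g_{22}·g_{33}
= (1)·(r^2)·(r^2*sin(θ)^2)
det(g) = r^4*sin(θ)^2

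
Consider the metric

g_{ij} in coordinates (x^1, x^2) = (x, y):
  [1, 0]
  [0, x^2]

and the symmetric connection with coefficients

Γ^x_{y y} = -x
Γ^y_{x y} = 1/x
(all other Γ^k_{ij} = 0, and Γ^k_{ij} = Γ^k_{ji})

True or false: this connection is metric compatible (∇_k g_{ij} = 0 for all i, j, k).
Using ∇_k g_{ij} = ∂_k g_{ij} - Γ^m_{ki} g_{mj} - Γ^m_{kj} g_{im}:
e.g. ∇_x g_{yy} = (2*x) - (x) - (x) = 0
Every component ∇_k g_{ij} vanishes: the connection is metric compatible.
True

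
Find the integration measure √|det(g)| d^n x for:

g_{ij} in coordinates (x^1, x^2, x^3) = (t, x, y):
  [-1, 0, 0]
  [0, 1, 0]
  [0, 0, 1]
det(g) = -1
√|det(g)| = 1
Volume element: dV = 1 dt dx dy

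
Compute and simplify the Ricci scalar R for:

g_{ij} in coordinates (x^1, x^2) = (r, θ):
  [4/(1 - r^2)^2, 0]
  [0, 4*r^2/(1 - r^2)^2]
Non-zero Christoffel symbols (Γ^k_{ij} = Γ^k_{ji}):
Γ^r_{r r} = 2*r/(1 - r^2)
Γ^r_{θ θ} = (r^3 + r)/(r^2 - 1)
Γ^θ_{r θ} = (-r^2 - 1)/(r^3 - r)
Ricci tensor (R_{ij} = R^k_{ikj}): R_{rr} = -4/(r^2 - 1)^2, R_{rθ} = 0, R_{θθ} = -4*r^2/(r^2 - 1)^2
Inverse metric: g^{rr} = (1 - r^2)^2/4, g^{θθ} = (1 - r^2)^2/(4*r^2)
R = g^{ij} R_{ij} = ((1 - r^2)^2/4)(-4/(r^2 - 1)^2) + ((1 - r^2)^2/(4*r^2))(-4*r^2/(r^2 - 1)^2) = -2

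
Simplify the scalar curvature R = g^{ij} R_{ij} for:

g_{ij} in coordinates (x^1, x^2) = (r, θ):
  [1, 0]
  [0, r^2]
Non-zero Christoffel symbols (Γ^k_{ij} = Γ^k_{ji}):
Γ^r_{θ θ} = -r
Γ^θ_{r θ} = 1/r
Ricci tensor (R_{ij} = R^k_{ikj}): R_{rr} = 0, R_{rθ} = 0, R_{θθ} = 0
Inverse metric: g^{rr} = 1, g^{θθ} = 1/r^2
R = g^{ij} R_{ij} = (1)(0) + (1/r^2)(0) = 0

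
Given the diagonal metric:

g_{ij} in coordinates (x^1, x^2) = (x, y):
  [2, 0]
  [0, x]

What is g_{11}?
With x^1 = x, x^2 = y, g_{11} = g_{xx} is the row-1, column-1 entry of the matrix.
g_{11} = 2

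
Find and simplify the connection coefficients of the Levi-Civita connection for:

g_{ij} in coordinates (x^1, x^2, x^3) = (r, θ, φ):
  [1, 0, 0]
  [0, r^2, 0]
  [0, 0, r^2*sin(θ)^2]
Using Γ^k_{ij} = (1/2) g^{km} (∂_i g_{mj} + ∂_j g_{mi} - ∂_m g_{ij}); the metric is diagonal, so only the m = k term contributes.
Non-zero symbols (using the symmetry Γ^k_{ij} = Γ^k_{ji}):
Γ^r_{θ θ} = (1/2) g^{rr} (∂_θ g_{rθ} + ∂_θ g_{rθ} - ∂_r g_{θθ}) = (1/2)(1)((0) + (0) - (2*r)) = -r
Γ^r_{φ φ} = (1/2) g^{rr} (∂_φ g_{rφ} + ∂_φ g_{rφ} - ∂_r g_{φφ}) = (1/2)(1)((0) + (0) - (2*r*sin(θ)^2)) = -r*sin(θ)^2
Γ^θ_{r θ} = (1/2) g^{θθ} (∂_r g_{θθ} + ∂_θ g_{θr} - ∂_θ g_{rθ}) = (1/2)(1/r^2)((2*r) + (0) - (0)) = 1/r
Γ^θ_{φ φ} = (1/2) g^{θθ} (∂_φ g_{θφ} + ∂_φ g_{θφ} - ∂_θ g_{φφ}) = (1/2)(1/r^2)((0) + (0) - (r^2*sin(2*θ))) = -sin(2*θ)/2
Γ^φ_{r φ} = (1/2) g^{φφ} (∂_r g_{φφ} + ∂_φ g_{φr} - ∂_φ g_{rφ}) = (1/2)(1/(r^2*sin(θ)^2))((2*r*sin(θ)^2) + (0) - (0)) = 1/r
Γ^φ_{θ φ} = (1/2) g^{φφ} (∂_θ g_{φφ} + ∂_φ g_{φθ} - ∂_φ g_{θφ}) = (1/2)(1/(r^2*sin(θ)^2))((r^2*sin(2*θ)) + (0) - (0)) = 1/tan(θ)
All other Christoffel symbols are zero.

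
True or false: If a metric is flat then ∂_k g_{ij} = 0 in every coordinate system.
Flatness means R^i_{jkl} = 0; the components can still vary, e.g. the flat plane in polar coordinates has g_{θθ} = r^2.
False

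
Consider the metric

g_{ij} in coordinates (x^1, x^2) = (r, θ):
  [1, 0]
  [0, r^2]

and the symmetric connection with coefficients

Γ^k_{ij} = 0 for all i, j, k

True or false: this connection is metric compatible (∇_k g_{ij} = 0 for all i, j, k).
Using ∇_k g_{ij} = ∂_k g_{ij} - Γ^m_{ki} g_{mj} - Γ^m_{kj} g_{im}:
∇_r g_{θθ} = (2*r) - (0) - (0) = 2*r ≠ 0
So the connection is not metric compatible (it is not the Levi-Civita connection).
False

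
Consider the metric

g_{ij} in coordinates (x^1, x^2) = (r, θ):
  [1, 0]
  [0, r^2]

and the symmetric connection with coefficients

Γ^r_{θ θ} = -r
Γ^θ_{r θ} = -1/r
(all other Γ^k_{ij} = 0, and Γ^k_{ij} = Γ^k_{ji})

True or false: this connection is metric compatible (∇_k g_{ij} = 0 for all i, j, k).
Using ∇_k g_{ij} = ∂_k g_{ij} - Γ^m_{ki} g_{mj} - Γ^m_{kj} g_{im}:
∇_θ g_{rθ} = (0) - (-r) - (-r) = 2*r ≠ 0
So the connection is not metric compatible (it is not the Levi-Civita connection).
False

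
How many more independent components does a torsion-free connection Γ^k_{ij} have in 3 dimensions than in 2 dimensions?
Independent components in n dimensions: n × n(n+1)/2 = n^2(n+1)/2.
3D: 3 × 6 = 18
2D: 2 × 3 = 6
Difference = 18 - 6 = 12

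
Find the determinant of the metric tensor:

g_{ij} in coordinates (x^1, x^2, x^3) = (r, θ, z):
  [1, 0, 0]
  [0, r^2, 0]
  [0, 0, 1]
Diagonal metric: det(g) = g_{11}·g_{22}·g_{33}
= (1)·(r^2)·(1)
det(g) = r^2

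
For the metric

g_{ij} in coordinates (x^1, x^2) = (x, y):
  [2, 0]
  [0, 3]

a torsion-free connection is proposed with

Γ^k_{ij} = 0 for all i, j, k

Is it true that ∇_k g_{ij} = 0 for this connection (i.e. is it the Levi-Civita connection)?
Using ∇_k g_{ij} = ∂_k g_{ij} - Γ^m_{ki} g_{mj} - Γ^m_{kj} g_{im}:
e.g. ∇_x g_{yy} = (0) - (0) - (0) = 0
Every component ∇_k g_{ij} vanishes: the connection is metric compatible.
Yes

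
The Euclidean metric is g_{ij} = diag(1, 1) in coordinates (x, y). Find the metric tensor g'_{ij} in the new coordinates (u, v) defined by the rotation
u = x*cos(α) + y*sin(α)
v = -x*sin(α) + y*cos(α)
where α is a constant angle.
Invert the transformation: x = u*cos(α) - v*sin(α), y = u*sin(α) + v*cos(α)
g'_{ij} = (∂x^k/∂x'^i)(∂x^l/∂x'^j) g_{kl}; with g_{kl} = δ_{kl} this is Σ_k (∂x^k/∂x'^i)(∂x^k/∂x'^j).
Jacobian: ∂x/∂u = cos(α), ∂x/∂v = -sin(α), ∂y/∂u = sin(α), ∂y/∂v = cos(α)
g'_{uu} = (cos(α))(cos(α)) + (sin(α))(sin(α)) = 1
g'_{uv} = (cos(α))(-sin(α)) + (sin(α))(cos(α)) = 0
g'_{vv} = (-sin(α))(-sin(α)) + (cos(α))(cos(α)) = 1
g'_{ij} = diag(1, 1)
The Euclidean metric is invariant under rotations.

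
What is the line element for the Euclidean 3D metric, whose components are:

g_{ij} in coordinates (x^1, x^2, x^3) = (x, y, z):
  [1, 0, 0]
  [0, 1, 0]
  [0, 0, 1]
ds^2 = g_{ij} dx^i dx^j; only the non-zero components contribute.
ds^2 = dx^2 + dy^2 + dz^2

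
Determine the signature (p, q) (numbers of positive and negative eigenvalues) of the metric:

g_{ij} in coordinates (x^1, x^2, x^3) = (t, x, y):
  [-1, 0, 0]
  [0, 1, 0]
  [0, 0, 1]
The metric is diagonal, so its eigenvalues are the diagonal entries: -1, 1, 1 (at a generic point, where coordinate-dependent entries are positive).
2 positive, 1 negative.
(2, 1) - Lorentzian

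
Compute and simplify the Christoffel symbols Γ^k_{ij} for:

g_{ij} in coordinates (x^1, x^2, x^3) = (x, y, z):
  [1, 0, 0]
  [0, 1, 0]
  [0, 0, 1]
Using Γ^k_{ij} = (1/2) g^{km} (∂_i g_{mj} + ∂_j g_{mi} - ∂_m g_{ij}); the metric is diagonal, so only the m = k term contributes.
Every metric component is constant, so all ∂_m g_{ij} = 0 and every Christoffel symbol vanishes.
All Christoffel symbols are zero.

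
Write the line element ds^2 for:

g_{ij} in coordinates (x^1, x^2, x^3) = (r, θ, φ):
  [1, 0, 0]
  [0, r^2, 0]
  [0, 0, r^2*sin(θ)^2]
ds^2 = g_{ij} dx^i dx^j; only the non-zero components contribute.
ds^2 = dr^2 + r^2 dθ^2 + r^2*sin(θ)^2 dφ^2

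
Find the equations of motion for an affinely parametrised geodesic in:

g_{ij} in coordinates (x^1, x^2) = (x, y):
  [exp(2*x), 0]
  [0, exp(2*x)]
Geodesic equation: d^2x^k/dλ^2 + Γ^k_{ij} (dx^i/dλ)(dx^j/dλ) = 0.
Non-zero Christoffel symbols:
Γ^x_{x x} = 1
Γ^x_{y y} = -1
Γ^y_{x y} = 1
Substituting (the symmetric pair Γ^k_{ij}, Γ^k_{ji} combines into a factor 2):
d^2x/dλ^2 + (dx/dλ)^2 - (dy/dλ)^2 = 0
d^2y/dλ^2 + 2 (dx/dλ)(dy/dλ) = 0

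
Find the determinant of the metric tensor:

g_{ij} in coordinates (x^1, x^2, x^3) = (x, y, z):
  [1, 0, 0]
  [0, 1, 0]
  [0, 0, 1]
Diagonal metric: det(g) = g_{11}·g_{22}·g_{33}
= (1)·(1)·(1)
det(g) = 1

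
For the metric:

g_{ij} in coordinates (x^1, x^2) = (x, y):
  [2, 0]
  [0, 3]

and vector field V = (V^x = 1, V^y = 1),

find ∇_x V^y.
All Christoffel symbols are zero.
∇_x V^y = ∂_x V^y + Γ^y_{x j} V^j
  = (0) + (0)(1) + (0)(1)
  = 0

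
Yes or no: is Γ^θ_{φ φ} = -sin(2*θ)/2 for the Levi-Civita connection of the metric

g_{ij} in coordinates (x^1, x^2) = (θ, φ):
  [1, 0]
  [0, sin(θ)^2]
Γ^θ_{φ φ} = (1/2) g^{θθ} (∂_φ g_{θφ} + ∂_φ g_{θφ} - ∂_θ g_{φφ}) = (1/2)(1)((0) + (0) - (sin(2*θ))) = -sin(2*θ)/2
This equals the proposed value -sin(2*θ)/2.
Yes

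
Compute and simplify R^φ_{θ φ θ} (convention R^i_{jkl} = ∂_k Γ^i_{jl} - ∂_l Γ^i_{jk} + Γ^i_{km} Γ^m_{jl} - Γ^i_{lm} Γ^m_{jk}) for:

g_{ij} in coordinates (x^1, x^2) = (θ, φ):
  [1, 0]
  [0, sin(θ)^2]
Non-zero Christoffel symbols (Γ^k_{ij} = Γ^k_{ji}):
Γ^θ_{φ φ} = -sin(2*θ)/2
Γ^φ_{θ φ} = 1/tan(θ)
R^φ_{θ φ θ} = ∂_φ Γ^φ_{θ θ} - ∂_θ Γ^φ_{θ φ} + Γ^φ_{φ m} Γ^m_{θ θ} - Γ^φ_{θ m} Γ^m_{θ φ}
  = (0) - (-1/sin(θ)^2) + (0) - (1/tan(θ)^2) = 1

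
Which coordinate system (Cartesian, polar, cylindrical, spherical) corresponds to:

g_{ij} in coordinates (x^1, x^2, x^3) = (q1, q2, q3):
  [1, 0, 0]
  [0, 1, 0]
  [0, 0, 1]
All components are constant and the metric is the identity, i.e. orthonormal rectilinear coordinates.
Cartesian (3D) coordinates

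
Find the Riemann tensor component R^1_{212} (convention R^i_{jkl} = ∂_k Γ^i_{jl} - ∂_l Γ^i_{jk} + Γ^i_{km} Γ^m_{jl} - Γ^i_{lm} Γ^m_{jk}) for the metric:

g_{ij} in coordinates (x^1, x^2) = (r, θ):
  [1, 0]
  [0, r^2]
Non-zero Christoffel symbols (Γ^k_{ij} = Γ^k_{ji}):
Γ^r_{θ θ} = -r
Γ^θ_{r θ} = 1/r
R^r_{θ r θ} = ∂_r Γ^r_{θ θ} - ∂_θ Γ^r_{θ r} + Γ^r_{r m} Γ^m_{θ θ} - Γ^r_{θ m} Γ^m_{θ r}
  = (-1) - (0) + (0) - (-1) = 0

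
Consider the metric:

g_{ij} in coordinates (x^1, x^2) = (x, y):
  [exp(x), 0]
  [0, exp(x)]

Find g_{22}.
With x^1 = x, x^2 = y, g_{22} = g_{yy} is the row-2, column-2 entry of the matrix.
g_{22} = exp(x)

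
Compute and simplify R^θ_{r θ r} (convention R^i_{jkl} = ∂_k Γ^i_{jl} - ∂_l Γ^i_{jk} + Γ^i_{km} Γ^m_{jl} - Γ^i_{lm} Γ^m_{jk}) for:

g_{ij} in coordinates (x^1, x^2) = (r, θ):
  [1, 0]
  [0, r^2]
Non-zero Christoffel symbols (Γ^k_{ij} = Γ^k_{ji}):
Γ^r_{θ θ} = -r
Γ^θ_{r θ} = 1/r
R^θ_{r θ r} = ∂_θ Γ^θ_{r r} - ∂_r Γ^θ_{r θ} + Γ^θ_{θ m} Γ^m_{r r} - Γ^θ_{r m} Γ^m_{r θ}
  = (0) - (-1/r^2) + (0) - (1/r^2) = 0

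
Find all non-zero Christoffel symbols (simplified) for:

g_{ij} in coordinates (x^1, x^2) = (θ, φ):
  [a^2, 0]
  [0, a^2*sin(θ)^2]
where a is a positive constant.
Using Γ^k_{ij} = (1/2) g^{km} (∂_i g_{mj} + ∂_j g_{mi} - ∂_m g_{ij}); the metric is diagonal, so only the m = k term contributes.
Non-zero symbols (using the symmetry Γ^k_{ij} = Γ^k_{ji}):
Γ^θ_{φ φ} = (1/2) g^{θθ} (∂_φ g_{θφ} + ∂_φ g_{θφ} - ∂_θ g_{φφ}) = (1/2)(1/a^2)((0) + (0) - (a^2*sin(2*θ))) = -sin(2*θ)/2
Γ^φ_{θ φ} = (1/2) g^{φφ} (∂_θ g_{φφ} + ∂_φ g_{φθ} - ∂_φ g_{θφ}) = (1/2)(1/(a^2*sin(θ)^2))((a^2*sin(2*θ)) + (0) - (0)) = 1/tan(θ)
All other Christoffel symbols are zero.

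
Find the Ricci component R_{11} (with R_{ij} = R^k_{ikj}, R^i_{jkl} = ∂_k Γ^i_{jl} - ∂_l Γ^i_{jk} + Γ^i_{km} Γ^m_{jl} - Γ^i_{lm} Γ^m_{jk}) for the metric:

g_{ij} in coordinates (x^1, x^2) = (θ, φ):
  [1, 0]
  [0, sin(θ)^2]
Non-zero Christoffel symbols (Γ^k_{ij} = Γ^k_{ji}):
Γ^θ_{φ φ} = -sin(2*θ)/2
Γ^φ_{θ φ} = 1/tan(θ)
R^θ_{θ θ θ} = 0 (a repeated index in an antisymmetric pair)
R^φ_{θ φ θ} = ∂_φ Γ^φ_{θ θ} - ∂_θ Γ^φ_{θ φ} + Γ^φ_{φ m} Γ^m_{θ θ} - Γ^φ_{θ m} Γ^m_{θ φ}
  = (0) - (-1/sin(θ)^2) + (0) - (1/tan(θ)^2) = 1
R_{θθ} = R^θ_{θ θ θ} + R^φ_{θ φ θ} = (0) + (1) = 1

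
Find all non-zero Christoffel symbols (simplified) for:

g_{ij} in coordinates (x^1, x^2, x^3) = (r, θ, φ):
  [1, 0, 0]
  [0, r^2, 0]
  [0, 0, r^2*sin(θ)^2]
Using Γ^k_{ij} = (1/2) g^{km} (∂_i g_{mj} + ∂_j g_{mi} - ∂_m g_{ij}); the metric is diagonal, so only the m = k term contributes.
Non-zero symbols (using the symmetry Γ^k_{ij} = Γ^k_{ji}):
Γ^r_{θ θ} = (1/2) g^{rr} (∂_θ g_{rθ} + ∂_θ g_{rθ} - ∂_r g_{θθ}) = (1/2)(1)((0) + (0) - (2*r)) = -r
Γ^r_{φ φ} = (1/2) g^{rr} (∂_φ g_{rφ} + ∂_φ g_{rφ} - ∂_r g_{φφ}) = (1/2)(1)((0) + (0) - (2*r*sin(θ)^2)) = -r*sin(θ)^2
Γ^θ_{r θ} = (1/2) g^{θθ} (∂_r g_{θθ} + ∂_θ g_{θr} - ∂_θ g_{rθ}) = (1/2)(1/r^2)((2*r) + (0) - (0)) = 1/r
Γ^θ_{φ φ} = (1/2) g^{θθ} (∂_φ g_{θφ} + ∂_φ g_{θφ} - ∂_θ g_{φφ}) = (1/2)(1/r^2)((0) + (0) - (r^2*sin(2*θ))) = -sin(2*θ)/2
Γ^φ_{r φ} = (1/2) g^{φφ} (∂_r g_{φφ} + ∂_φ g_{φr} - ∂_φ g_{rφ}) = (1/2)(1/(r^2*sin(θ)^2))((2*r*sin(θ)^2) + (0) - (0)) = 1/r
Γ^φ_{θ φ} = (1/2) g^{φφ} (∂_θ g_{φφ} + ∂_φ g_{φθ} - ∂_φ g_{θφ}) = (1/2)(1/(r^2*sin(θ)^2))((r^2*sin(2*θ)) + (0) - (0)) = 1/tan(θ)
All other Christoffel symbols are zero.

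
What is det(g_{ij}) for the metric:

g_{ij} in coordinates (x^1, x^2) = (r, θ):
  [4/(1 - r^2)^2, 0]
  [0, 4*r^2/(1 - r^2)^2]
For a 2×2 metric: det(g) = g_{11}·g_{22} - g_{12}·g_{21}
= (4/(1 - r^2)^2)·(4*r^2/(1 - r^2)^2) - (0)·(0)
= 16*r^2/(1 - r^2)^4 - 0
det(g) = 16*r^2/(1 - r^2)^4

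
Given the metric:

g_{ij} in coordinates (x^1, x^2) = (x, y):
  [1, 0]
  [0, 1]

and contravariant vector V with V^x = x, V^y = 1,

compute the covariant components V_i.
V_i = g_{ij} V^j:
V_x = (1)(x) + (0)(1) = x
V_y = (0)(x) + (1)(1) = 1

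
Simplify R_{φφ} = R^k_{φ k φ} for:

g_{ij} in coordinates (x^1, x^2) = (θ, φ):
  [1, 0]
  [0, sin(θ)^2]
Non-zero Christoffel symbols (Γ^k_{ij} = Γ^k_{ji}):
Γ^θ_{φ φ} = -sin(2*θ)/2
Γ^φ_{θ φ} = 1/tan(θ)
R^θ_{φ θ φ} = ∂_θ Γ^θ_{φ φ} - ∂_φ Γ^θ_{φ θ} + Γ^θ_{θ m} Γ^m_{φ φ} - Γ^θ_{φ m} Γ^m_{φ θ}
  = (-cos(2*θ)) - (0) + (0) - (-cos(θ)^2) = sin(θ)^2
R^φ_{φ φ φ} = 0 (a repeated index in an antisymmetric pair)
R_{φφ} = R^θ_{φ θ φ} + R^φ_{φ φ φ} = (sin(θ)^2) + (0) = sin(θ)^2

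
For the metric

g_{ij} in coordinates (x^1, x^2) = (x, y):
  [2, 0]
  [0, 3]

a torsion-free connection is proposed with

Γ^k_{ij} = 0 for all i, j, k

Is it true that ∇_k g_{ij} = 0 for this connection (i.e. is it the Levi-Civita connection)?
Using ∇_k g_{ij} = ∂_k g_{ij} - Γ^m_{ki} g_{mj} - Γ^m_{kj} g_{im}:
e.g. ∇_y g_{xx} = (0) - (0) - (0) = 0
Every component ∇_k g_{ij} vanishes: the connection is metric compatible.
Yes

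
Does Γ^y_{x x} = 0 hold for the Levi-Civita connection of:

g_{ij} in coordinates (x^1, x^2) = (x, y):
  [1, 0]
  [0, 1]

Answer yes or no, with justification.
Γ^y_{x x} = (1/2) g^{yy} (∂_x g_{yx} + ∂_x g_{yx} - ∂_y g_{xx}) = (1/2)(1)((0) + (0) - (0)) = 0
This equals the proposed value 0.
Yes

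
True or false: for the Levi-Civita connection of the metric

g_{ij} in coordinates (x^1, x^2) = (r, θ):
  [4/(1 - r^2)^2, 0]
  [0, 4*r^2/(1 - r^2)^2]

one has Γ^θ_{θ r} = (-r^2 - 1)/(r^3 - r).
Γ^θ_{θ r} = (1/2) g^{θθ} (∂_θ g_{θr} + ∂_r g_{θθ} - ∂_θ g_{θr}) = (1/2)((1 - r^2)^2/(4*r^2))((0) + (-8*(r^3 + r)/(r^2 - 1)^3) - (0)) = (-r^2 - 1)/(r^3 - r)
This equals the proposed value (-r^2 - 1)/(r^3 - r).
True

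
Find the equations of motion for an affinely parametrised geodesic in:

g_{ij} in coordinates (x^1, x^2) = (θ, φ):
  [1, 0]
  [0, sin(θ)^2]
Geodesic equation: d^2x^k/dλ^2 + Γ^k_{ij} (dx^i/dλ)(dx^j/dλ) = 0.
Non-zero Christoffel symbols:
Γ^θ_{φ φ} = -sin(2*θ)/2
Γ^φ_{θ φ} = 1/tan(θ)
Substituting (the symmetric pair Γ^k_{ij}, Γ^k_{ji} combines into a factor 2):
d^2θ/dλ^2 - (sin(2*θ)/2) (dφ/dλ)^2 = 0
d^2φ/dλ^2 + (2/tan(θ)) (dθ/dλ)(dφ/dλ) = 0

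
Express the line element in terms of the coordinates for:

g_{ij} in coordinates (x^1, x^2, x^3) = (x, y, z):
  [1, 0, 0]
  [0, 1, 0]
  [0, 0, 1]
ds^2 = g_{ij} dx^i dx^j; only the non-zero components contribute.
ds^2 = dx^2 + dy^2 + dz^2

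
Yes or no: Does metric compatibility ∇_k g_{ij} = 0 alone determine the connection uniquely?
One also needs vanishing torsion; metric compatibility plus torsion-freeness singles out the Levi-Civita connection.
No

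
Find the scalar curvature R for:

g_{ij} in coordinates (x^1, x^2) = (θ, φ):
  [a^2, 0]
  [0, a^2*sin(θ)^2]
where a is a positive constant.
Non-zero Christoffel symbols (Γ^k_{ij} = Γ^k_{ji}):
Γ^θ_{φ φ} = -sin(2*θ)/2
Γ^φ_{θ φ} = 1/tan(θ)
Ricci tensor (R_{ij} = R^k_{ikj}): R_{θθ} = 1, R_{θφ} = 0, R_{φφ} = sin(θ)^2
Inverse metric: g^{θθ} = 1/a^2, g^{φφ} = 1/(a^2*sin(θ)^2)
R = g^{ij} R_{ij} = (1/a^2)(1) + (1/(a^2*sin(θ)^2))(sin(θ)^2) = 2/a^2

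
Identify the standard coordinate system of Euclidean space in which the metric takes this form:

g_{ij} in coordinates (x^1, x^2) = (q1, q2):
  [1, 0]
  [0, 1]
All components are constant and the metric is the identity, i.e. orthonormal rectilinear coordinates.
Cartesian (2D) coordinates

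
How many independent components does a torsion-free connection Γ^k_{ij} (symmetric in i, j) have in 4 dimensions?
Γ^k_{ij} has n choices for the upper index and n(n+1)/2 independent symmetric lower index pairs.
Total = 4 × 4×5/2 = 4 × 10 = 40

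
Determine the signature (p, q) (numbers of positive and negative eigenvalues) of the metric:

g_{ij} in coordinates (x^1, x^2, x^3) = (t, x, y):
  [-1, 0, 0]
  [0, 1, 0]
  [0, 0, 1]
The metric is diagonal, so its eigenvalues are the diagonal entries: -1, 1, 1 (at a generic point, where coordinate-dependent entries are positive).
2 positive, 1 negative.
(2, 1) - Lorentzian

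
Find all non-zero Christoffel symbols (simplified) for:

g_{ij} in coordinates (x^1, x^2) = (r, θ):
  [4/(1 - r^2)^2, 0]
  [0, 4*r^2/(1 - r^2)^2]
Using Γ^k_{ij} = (1/2) g^{km} (∂_i g_{mj} + ∂_j g_{mi} - ∂_m g_{ij}); the metric is diagonal, so only the m = k term contributes.
Non-zero symbols (using the symmetry Γ^k_{ij} = Γ^k_{ji}):
Γ^r_{r r} = (1/2) g^{rr} (∂_r g_{rr} + ∂_r g_{rr} - ∂_r g_{rr}) = (1/2)((1 - r^2)^2/4)((16*r/(1 - r^2)^3) + (16*r/(1 - r^2)^3) - (16*r/(1 - r^2)^3)) = 2*r/(1 - r^2)
Γ^r_{θ θ} = (1/2) g^{rr} (∂_θ g_{rθ} + ∂_θ g_{rθ} - ∂_r g_{θθ}) = (1/2)((1 - r^2)^2/4)((0) + (0) - (-8*(r^3 + r)/(r^2 - 1)^3)) = (r^3 + r)/(r^2 - 1)
Γ^θ_{r θ} = (1/2) g^{θθ} (∂_r g_{θθ} + ∂_θ g_{θr} - ∂_θ g_{rθ}) = (1/2)((1 - r^2)^2/(4*r^2))((-8*(r^3 + r)/(r^2 - 1)^3) + (0) - (0)) = (-r^2 - 1)/(r^3 - r)
All other Christoffel symbols are zero.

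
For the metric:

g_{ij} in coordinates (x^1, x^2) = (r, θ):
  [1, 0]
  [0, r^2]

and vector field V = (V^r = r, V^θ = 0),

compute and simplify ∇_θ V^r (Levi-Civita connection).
Non-zero Christoffel symbols:
Γ^r_{θ θ} = -r
Γ^θ_{r θ} = 1/r
∇_θ V^r = ∂_θ V^r + Γ^r_{θ j} V^j
  = (0) + (0)(r) + (-r)(0)
  = 0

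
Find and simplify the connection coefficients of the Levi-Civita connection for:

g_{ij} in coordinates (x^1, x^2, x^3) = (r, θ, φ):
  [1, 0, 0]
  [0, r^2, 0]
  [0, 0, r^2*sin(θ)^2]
Using Γ^k_{ij} = (1/2) g^{km} (∂_i g_{mj} + ∂_j g_{mi} - ∂_m g_{ij}); the metric is diagonal, so only the m = k term contributes.
Non-zero symbols (using the symmetry Γ^k_{ij} = Γ^k_{ji}):
Γ^r_{θ θ} = (1/2) g^{rr} (∂_θ g_{rθ} + ∂_θ g_{rθ} - ∂_r g_{θθ}) = (1/2)(1)((0) + (0) - (2*r)) = -r
Γ^r_{φ φ} = (1/2) g^{rr} (∂_φ g_{rφ} + ∂_φ g_{rφ} - ∂_r g_{φφ}) = (1/2)(1)((0) + (0) - (2*r*sin(θ)^2)) = -r*sin(θ)^2
Γ^θ_{r θ} = (1/2) g^{θθ} (∂_r g_{θθ} + ∂_θ g_{θr} - ∂_θ g_{rθ}) = (1/2)(1/r^2)((2*r) + (0) - (0)) = 1/r
Γ^θ_{φ φ} = (1/2) g^{θθ} (∂_φ g_{θφ} + ∂_φ g_{θφ} - ∂_θ g_{φφ}) = (1/2)(1/r^2)((0) + (0) - (r^2*sin(2*θ))) = -sin(2*θ)/2
Γ^φ_{r φ} = (1/2) g^{φφ} (∂_r g_{φφ} + ∂_φ g_{φr} - ∂_φ g_{rφ}) = (1/2)(1/(r^2*sin(θ)^2))((2*r*sin(θ)^2) + (0) - (0)) = 1/r
Γ^φ_{θ φ} = (1/2) g^{φφ} (∂_θ g_{φφ} + ∂_φ g_{φθ} - ∂_φ g_{θφ}) = (1/2)(1/(r^2*sin(θ)^2))((r^2*sin(2*θ)) + (0) - (0)) = 1/tan(θ)
All other Christoffel symbols are zero.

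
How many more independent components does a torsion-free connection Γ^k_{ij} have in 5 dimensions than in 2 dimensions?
Independent components in n dimensions: n × n(n+1)/2 = n^2(n+1)/2.
5D: 5 × 15 = 75
2D: 2 × 3 = 6
Difference = 75 - 6 = 69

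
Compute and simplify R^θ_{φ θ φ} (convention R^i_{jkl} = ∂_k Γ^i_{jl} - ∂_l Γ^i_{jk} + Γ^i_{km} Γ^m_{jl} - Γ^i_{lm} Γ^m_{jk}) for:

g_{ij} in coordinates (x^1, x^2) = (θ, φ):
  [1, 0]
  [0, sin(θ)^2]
Non-zero Christoffel symbols (Γ^k_{ij} = Γ^k_{ji}):
Γ^θ_{φ φ} = -sin(2*θ)/2
Γ^φ_{θ φ} = 1/tan(θ)
R^θ_{φ θ φ} = ∂_θ Γ^θ_{φ φ} - ∂_φ Γ^θ_{φ θ} + Γ^θ_{θ m} Γ^m_{φ φ} - Γ^θ_{φ m} Γ^m_{φ θ}
  = (-cos(2*θ)) - (0) + (0) - (-cos(θ)^2) = sin(θ)^2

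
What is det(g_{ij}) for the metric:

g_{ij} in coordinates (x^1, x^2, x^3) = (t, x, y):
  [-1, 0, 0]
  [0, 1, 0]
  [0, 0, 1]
Diagonal metric: det(g) = g_{11}·g_{22}·g_{33}
= (-1)·(1)·(1)
det(g) = -1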